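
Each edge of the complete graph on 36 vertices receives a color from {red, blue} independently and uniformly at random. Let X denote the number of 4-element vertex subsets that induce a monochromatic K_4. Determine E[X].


Let X = Σ_S X_S over the C(36, 4) = 58905 subsets S of size 4, where X_S = 1 if the K_4 on S is monochromatic.
For a fixed S, the K_4 on S has C(4, 2) = 6 edges. P[all 6 edges red] = (1/2)^6, and likewise for blue, so P[monochromatic] = 2·(1/2)^6 = 2^{1 − 6} = 1/32.
By linearity of expectation: E[X] = C(36, 4) · 2^{1 − 6} = 58905 · 1/32 = 58905/32.
Numerically: E[X] ≈ 1840.78125.

E[X] = C(36,4)·2^(1−C(4,2)) = 58905/32 ≈ 1840.78125.


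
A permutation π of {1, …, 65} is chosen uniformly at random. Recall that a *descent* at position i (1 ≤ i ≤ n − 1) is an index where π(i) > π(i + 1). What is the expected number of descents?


Write X = Σ X_I over i = 1, …, 64, with X_I the indicator of one descent.
There are 64 indicators.
For each fixed i, the pair (π(i), π(i+1)) is a uniformly random ordered pair of distinct values from {1, …, 65}; by symmetry P[π(i) > π(i+1)] = 1/2.
By linearity: E[X] = 64 · (1/2) = (65 − 1) · (1/2) = 32 ≈ 32.000000.

E[X] = 32 = 32.000000.


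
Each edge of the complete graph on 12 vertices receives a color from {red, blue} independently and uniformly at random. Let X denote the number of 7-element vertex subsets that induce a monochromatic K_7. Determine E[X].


Let X = Σ_S X_S over the C(12, 7) = 792 subsets S of size 7, where X_S = 1 if the K_7 on S is monochromatic.
For a fixed S, the K_7 on S has C(7, 2) = 21 edges. P[all 21 edges red] = (1/2)^21, and likewise for blue, so P[monochromatic] = 2·(1/2)^21 = 2^{1 − 21} = 1/1048576.
By linearity of expectation: E[X] = C(12, 7) · 2^{1 − 21} = 792 · 1/1048576 = 99/131072.
Numerically: E[X] ≈ 0.00076.

E[X] = C(12,7)·2^(1−C(7,2)) = 99/131072 ≈ 0.00076.


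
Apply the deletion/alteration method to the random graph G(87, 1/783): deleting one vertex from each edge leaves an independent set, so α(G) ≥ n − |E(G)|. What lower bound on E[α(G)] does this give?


E[|E(G)|] = C(87, 2)·p = 3741 · (1/783) = 43/9.
E[α(G)] ≥ n − E[|E(G)|] = 87 − 43/9 = 740/9.
Numerically: ≈ 82.222.
(This is only a lower bound; the true E[α(G)] may be larger.)

E[α(G)] ≥ 740/9 ≈ 82.222.


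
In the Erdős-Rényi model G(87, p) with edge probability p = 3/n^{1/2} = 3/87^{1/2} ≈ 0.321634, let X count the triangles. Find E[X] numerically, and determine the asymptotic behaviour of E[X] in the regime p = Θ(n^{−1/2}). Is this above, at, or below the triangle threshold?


Number of potential triangles: C(87, 3) = 105995.
Each occurs with probability p³ ≈ (0.321634)³ ≈ 3.32724580e-02.
By linearity: E[X] = C(87, 3)·p³ ≈ 105995 · 3.32724580e-02 ≈ 3526.714183.
Since α = 1/2 < 1, p = c/n^{1/2} ≫ 1/n is above the triangle threshold p ~ 1/n. Asymptotically E[X] ~ (c³/6)·n^{3(1−α)} = (3³/6)·n^{1.5} → ∞; triangles are abundant w.h.p.

E[X] ≈ 3526.714183; in regime p = Θ(1/n^{1/2}) E[X] diverges (above the triangle threshold p ~ 1/n).


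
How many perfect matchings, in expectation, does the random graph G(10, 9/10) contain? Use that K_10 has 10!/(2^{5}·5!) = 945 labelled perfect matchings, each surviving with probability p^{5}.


K_10 has 10!/(2^{5}·5!) = 945 labelled perfect matchings.
For each such perfect matching H, let X_H = 1 if all 5 edges of H are present in G. Then P[X_H = 1] = p^{5} = (9/10)^{5} = 59049/100000.
Summing the indicators: E[X] = Σ_H E[X_H] = 945 · p^{5} = 945 · 59049/100000 = 11160261/20000.
Numerically: E[X] ≈ 558.01.

E[X] = 945 · (9/10)^{5} = 11160261/20000 ≈ 558.01.


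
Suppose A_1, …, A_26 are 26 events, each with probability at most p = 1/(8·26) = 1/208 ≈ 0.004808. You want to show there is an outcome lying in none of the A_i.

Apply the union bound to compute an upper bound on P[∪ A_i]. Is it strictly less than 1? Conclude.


Union bound: P[∪_{i=1}^{26} A_i] ≤ Σ_i P[A_i] ≤ 26·p = 26·(1/208) = 1/8.
Numerically: 1/8 ≈ 0.125000.
Is 1/8 < 1? YES.
Since P[∪ A_i] ≤ 1/8 < 1, the complement has P[∩ A_i^c] ≥ 1 − 1/8 = 7/8 > 0, so some outcome avoids every A_i.

26·p = 1/8 ≈ 0.125000; existence CERTIFIED by the union bound.


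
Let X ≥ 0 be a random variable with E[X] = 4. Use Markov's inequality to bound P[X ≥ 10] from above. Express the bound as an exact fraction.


μ = E[X] = 4, a = 10.
Markov: P[X ≥ 10] ≤ μ/a = (4)/10 = 2/5.
Numerically: ≈ 0.4000.
(Since a = 10 > μ = 4.0000, the bound 2/5 is < 1 and informative.)

P[X ≥ 10] ≤ 2/5 ≈ 0.4000.


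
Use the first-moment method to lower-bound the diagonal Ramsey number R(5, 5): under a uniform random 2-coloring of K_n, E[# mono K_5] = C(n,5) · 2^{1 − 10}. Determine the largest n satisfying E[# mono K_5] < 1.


We need C(n, 5) · 2^{1 − 10} < 1, i.e. C(n, 5) < 2^{10 − 1} = 512.
Check values of n near the boundary:
  n = 9: C(9, 5) = 126; 126 < 512? YES
  n = 10: C(10, 5) = 252; 252 < 512? YES
  n = 11: C(11, 5) = 462; 462 < 512? YES
  n = 12: C(12, 5) = 792; 792 < 512? NO
  n = 13: C(13, 5) = 1287; 1287 < 512? NO
The largest n with C(n, 5) < 512 is n = 11 (where E[X] = 231/256 ≈ 0.902). Hence R(5, 5) > 11, i.e. R(5, 5) ≥ 12.

Largest n = 11; hence R(5, 5) > 11.


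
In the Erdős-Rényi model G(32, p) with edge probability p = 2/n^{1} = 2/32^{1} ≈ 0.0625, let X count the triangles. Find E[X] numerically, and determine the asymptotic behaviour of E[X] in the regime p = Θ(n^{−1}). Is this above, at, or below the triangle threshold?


Number of potential triangles: C(32, 3) = 4960.
Each occurs with probability p³ ≈ (0.0625)³ ≈ 2.44140625e-04.
By linearity: E[X] = C(32, 3)·p³ ≈ 4960 · 2.44140625e-04 ≈ 1.210938.
Here α = 1, so p = 2/n is exactly at the triangle threshold p ~ 1/n. Asymptotically E[X] → c³/6 = 2³/6 = 4/3 ≈ 1.333333, a bounded constant. In this regime the triangle count is asymptotically Poisson(c³/6).

E[X] ≈ 1.210938; in regime p = Θ(1/n^{1}) E[X] stays bounded (at the triangle threshold p ~ 1/n).


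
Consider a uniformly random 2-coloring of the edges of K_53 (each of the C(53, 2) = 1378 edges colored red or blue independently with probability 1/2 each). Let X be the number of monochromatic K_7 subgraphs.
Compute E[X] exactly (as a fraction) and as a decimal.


Let X = Σ_S X_S over the C(53, 7) = 154143080 subsets S of size 7, where X_S = 1 if the K_7 on S is monochromatic.
For a fixed S, the K_7 on S has C(7, 2) = 21 edges. P[all 21 edges red] = (1/2)^21, and likewise for blue, so P[monochromatic] = 2·(1/2)^21 = 2^{1 − 21} = 1/1048576.
By linearity of expectation: E[X] = C(53, 7) · 2^{1 − 21} = 154143080 · 1/1048576 = 19267885/131072.
Numerically: E[X] ≈ 147.002.

E[X] = C(53,7)·2^(1−C(7,2)) = 19267885/131072 ≈ 147.002.


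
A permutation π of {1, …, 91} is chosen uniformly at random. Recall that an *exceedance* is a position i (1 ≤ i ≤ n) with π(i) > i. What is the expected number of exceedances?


Write X = Σ_{i=1}^{91} X_i, where X_i = 1_{π(i) > i}.
For each fixed i, π(i) is uniform over {1, …, 91} (marginal of a uniform permutation), so P[π(i) > i] = (n − i)/n. Summing: Σ_{i=1}^{91} (n − i)/n = (0 + 1 + … + 90)/91 = 91(91 − 1)/(2·91) = (91 − 1)/2.
Hence E[X] = Σ_{i=1}^{91} (91 − i)/91 = 45 ≈ 45.0000.

E[X] = 45 = 45.0000.


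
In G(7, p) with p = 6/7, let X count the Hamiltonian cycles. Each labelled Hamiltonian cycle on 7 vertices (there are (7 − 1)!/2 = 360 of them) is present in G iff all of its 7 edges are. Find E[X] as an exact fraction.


K_7 has (7 − 1)!/2 = 360 labelled Hamiltonian cycles.
For each such Hamiltonian cycle H, let X_H = 1 if all 7 edges of H are present in G. Then P[X_H = 1] = p^{7} = (6/7)^{7} = 279936/823543.
By linearity: E[X] = Σ_H E[X_H] = 360 · p^{7} = 360 · 279936/823543 = 100776960/823543.
Numerically: E[X] ≈ 122.37.

E[X] = 360 · (6/7)^{7} = 100776960/823543 ≈ 122.37.


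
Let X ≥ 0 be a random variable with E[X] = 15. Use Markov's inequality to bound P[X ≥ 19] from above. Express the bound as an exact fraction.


μ = E[X] = 15, a = 19.
Markov: P[X ≥ 19] ≤ μ/a = (15)/19 = 15/19.
Numerically: ≈ 0.789474.
(Since a = 19 > μ = 15.000000, the bound 15/19 is < 1 and informative.)

P[X ≥ 19] ≤ 15/19 ≈ 0.789474.


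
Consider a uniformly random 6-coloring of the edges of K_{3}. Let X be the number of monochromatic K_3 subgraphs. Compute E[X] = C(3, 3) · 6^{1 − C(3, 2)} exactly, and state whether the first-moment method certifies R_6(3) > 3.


E[X] = C(3, 3) · 6^{1 − 3} = 1 · 6^{−2} = 1/36.
As a reduced fraction: E[X] = 1/36 ≈ 0.0278.
Is E[X] < 1? YES.
Since E[X] < 1, there exists a 6-coloring of K_{3} with no monochromatic K_3; hence R_6(3) > 3.

E[X] = 1/36 ≈ 0.0278; E[X] < 1, so R_6(3) > 3.


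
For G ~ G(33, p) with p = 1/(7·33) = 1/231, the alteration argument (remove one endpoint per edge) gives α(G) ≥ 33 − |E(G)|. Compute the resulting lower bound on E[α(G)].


E[|E(G)|] = C(33, 2)·p = 528 · (1/231) = 16/7.
E[α(G)] ≥ n − E[|E(G)|] = 33 − 16/7 = 215/7.
Numerically: ≈ 30.714.
(This is only a lower bound; the true E[α(G)] may be larger.)

E[α(G)] ≥ 215/7 ≈ 30.714.


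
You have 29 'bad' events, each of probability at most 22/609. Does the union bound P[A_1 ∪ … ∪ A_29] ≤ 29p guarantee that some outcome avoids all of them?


Union bound: P[∪_{i=1}^{29} A_i] ≤ Σ_i P[A_i] ≤ 29·p = 29·(22/609) = 22/21.
Numerically: 22/21 ≈ 1.0476190.
Is 22/21 < 1? NO.
Since the bound 22/21 is ≥ 1, the union bound is uninformative here; it does NOT by itself certify existence.

29·p = 22/21 ≈ 1.0476190; existence NOT certified by the union bound.


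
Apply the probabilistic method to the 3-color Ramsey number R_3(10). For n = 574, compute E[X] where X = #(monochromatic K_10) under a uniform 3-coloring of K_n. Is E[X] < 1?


E[X] = C(574, 10) · 3^{1 − 45} = 988824035203816502691 · 3^{−44} = 988824035203816502691/984770902183611232881.
As a reduced fraction: E[X] = 109869337244868500299/109418989131512359209 ≈ 1.00412.
Is E[X] < 1? NO.
Since E[X] ≥ 1, the first-moment bound is inconclusive at n = 574; it does NOT by itself certify R_3(10) > 574.

E[X] = 109869337244868500299/109418989131512359209 ≈ 1.00412; E[X] ≥ 1; first-moment method inconclusive here.


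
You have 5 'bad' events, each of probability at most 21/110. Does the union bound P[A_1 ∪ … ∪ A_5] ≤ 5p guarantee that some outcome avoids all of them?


Union bound: P[∪_{i=1}^{5} A_i] ≤ Σ_i P[A_i] ≤ 5·p = 5·(21/110) = 21/22.
Numerically: 21/22 ≈ 0.9545455.
Is 21/22 < 1? YES.
Since P[∪ A_i] ≤ 21/22 < 1, the complement has P[∩ A_i^c] ≥ 1 − 21/22 = 1/22 > 0, so some outcome avoids every A_i.

5·p = 21/22 ≈ 0.9545455; existence CERTIFIED by the union bound.


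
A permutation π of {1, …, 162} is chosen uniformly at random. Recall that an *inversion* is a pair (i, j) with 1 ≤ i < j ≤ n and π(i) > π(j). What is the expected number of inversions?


Write X = Σ X_I over the C(162, 2) = 13041 pairs i < j, with X_I the indicator of one inversion.
There are 13041 indicators.
For each fixed pair i < j, the values π(i) and π(j) are two distinct elements of {1, …, 162} in uniformly random order; by symmetry P[π(i) > π(j)] = 1/2.
By linearity: E[X] = 13041 · (1/2) = C(162, 2) · (1/2) = 13041/2 = 13041/2 ≈ 6520.5000.

E[X] = 13041/2 = 6520.5000.


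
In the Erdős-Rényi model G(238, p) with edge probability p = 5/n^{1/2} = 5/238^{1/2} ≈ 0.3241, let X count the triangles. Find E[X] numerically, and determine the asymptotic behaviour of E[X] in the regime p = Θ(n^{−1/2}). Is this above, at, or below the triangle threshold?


Number of potential triangles: C(238, 3) = 2218636.
Each occurs with probability p³ ≈ (0.3241)³ ≈ 3.404431e-02.
By linearity: E[X] = C(238, 3)·p³ ≈ 2218636 · 3.404431e-02 ≈ 75531.9389.
Since α = 1/2 < 1, p = c/n^{1/2} ≫ 1/n is above the triangle threshold p ~ 1/n. Asymptotically E[X] ~ (c³/6)·n^{3(1−α)} = (5³/6)·n^{1.5} → ∞; triangles are abundant w.h.p.

E[X] ≈ 75531.9389; in regime p = Θ(1/n^{1/2}) E[X] diverges (above the triangle threshold p ~ 1/n).


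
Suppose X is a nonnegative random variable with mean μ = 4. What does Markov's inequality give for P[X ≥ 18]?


μ = E[X] = 4, a = 18.
Markov: P[X ≥ 18] ≤ μ/a = (4)/18 = 2/9.
Numerically: ≈ 0.2222.
(Since a = 18 > μ = 4.0000, the bound 2/9 is < 1 and informative.)

P[X ≥ 18] ≤ 2/9 ≈ 0.2222.


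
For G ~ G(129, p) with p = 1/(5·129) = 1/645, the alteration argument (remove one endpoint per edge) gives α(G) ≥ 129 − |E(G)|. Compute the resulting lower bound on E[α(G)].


E[|E(G)|] = C(129, 2)·p = 8256 · (1/645) = 64/5.
E[α(G)] ≥ n − E[|E(G)|] = 129 − 64/5 = 581/5.
Numerically: ≈ 116.200000.
(This is only a lower bound; the true E[α(G)] may be larger.)

E[α(G)] ≥ 581/5 ≈ 116.200000.


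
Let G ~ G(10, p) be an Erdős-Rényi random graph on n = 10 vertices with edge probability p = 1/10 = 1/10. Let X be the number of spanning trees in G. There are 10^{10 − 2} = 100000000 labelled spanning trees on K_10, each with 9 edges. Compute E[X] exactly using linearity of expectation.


K_10 has 10^{10 − 2} = 100000000 labelled spanning trees.
For each such spanning tree H, let X_H = 1 if all 9 edges of H are present in G. Then P[X_H = 1] = p^{9} = (1/10)^{9} = 1/1000000000.
By linearity: E[X] = Σ_H E[X_H] = 100000000 · p^{9} = 100000000 · 1/1000000000 = 1/10.
Numerically: E[X] ≈ 0.1.

E[X] = 100000000 · (1/10)^{9} = 1/10 ≈ 0.1.


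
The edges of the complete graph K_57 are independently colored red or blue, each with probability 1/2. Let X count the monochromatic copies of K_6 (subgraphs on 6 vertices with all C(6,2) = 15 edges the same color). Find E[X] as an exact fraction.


Let X = Σ_S X_S over the C(57, 6) = 36288252 subsets S of size 6, where X_S = 1 if the K_6 on S is monochromatic.
For a fixed S, the K_6 on S has C(6, 2) = 15 edges. P[all 15 edges red] = (1/2)^15, and likewise for blue, so P[monochromatic] = 2·(1/2)^15 = 2^{1 − 15} = 1/16384.
By linearity: E[X] = C(57, 6) · 2^{1 − 15} = 36288252 · 1/16384 = 9072063/4096.
Numerically: E[X] ≈ 2214.85913.

E[X] = C(57,6)·2^(1−C(6,2)) = 9072063/4096 ≈ 2214.85913.


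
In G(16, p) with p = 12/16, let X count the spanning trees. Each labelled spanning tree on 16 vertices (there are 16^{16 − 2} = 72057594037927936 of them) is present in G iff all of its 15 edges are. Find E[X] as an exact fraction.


K_16 has 16^{16 − 2} = 72057594037927936 labelled spanning trees.
For each such spanning tree H, let X_H = 1 if all 15 edges of H are present in G. Then P[X_H = 1] = p^{15} = (3/4)^{15} = 14348907/1073741824.
By linearity: E[X] = Σ_H E[X_H] = 72057594037927936 · p^{15} = 72057594037927936 · 14348907/1073741824 = 962938848411648.
Numerically: E[X] ≈ 9.629e+14.

E[X] = 72057594037927936 · (3/4)^{15} = 962938848411648 ≈ 9.629e+14.


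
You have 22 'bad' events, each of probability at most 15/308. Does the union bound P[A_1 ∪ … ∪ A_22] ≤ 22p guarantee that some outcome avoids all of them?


Union bound: P[∪_{i=1}^{22} A_i] ≤ Σ_i P[A_i] ≤ 22·p = 22·(15/308) = 15/14.
Numerically: 15/14 ≈ 1.07143.
Is 15/14 < 1? NO.
Since the bound 15/14 is ≥ 1, the union bound is uninformative here; it does NOT by itself certify existence.

22·p = 15/14 ≈ 1.07143; existence NOT certified by the union bound.


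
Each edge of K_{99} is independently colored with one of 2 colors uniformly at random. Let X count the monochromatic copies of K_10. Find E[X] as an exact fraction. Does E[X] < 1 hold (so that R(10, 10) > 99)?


E[X] = C(99, 10) · 2^{1 − 45} = 15579278510796 · 2^{−44} = 15579278510796/17592186044416.
As a reduced fraction: E[X] = 3894819627699/4398046511104 ≈ 0.88558.
Is E[X] < 1? YES.
Since E[X] < 1, there exists a 2-coloring of K_{99} with no monochromatic K_10; hence R(10, 10) > 99.

E[X] = 3894819627699/4398046511104 ≈ 0.88558; E[X] < 1, so R(10, 10) > 99.


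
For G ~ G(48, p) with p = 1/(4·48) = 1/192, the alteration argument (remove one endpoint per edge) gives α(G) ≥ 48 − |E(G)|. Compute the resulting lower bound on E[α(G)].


E[|E(G)|] = C(48, 2)·p = 1128 · (1/192) = 47/8.
E[α(G)] ≥ n − E[|E(G)|] = 48 − 47/8 = 337/8.
Numerically: ≈ 42.125.
(This is only a lower bound; the true E[α(G)] may be larger.)

E[α(G)] ≥ 337/8 ≈ 42.125.


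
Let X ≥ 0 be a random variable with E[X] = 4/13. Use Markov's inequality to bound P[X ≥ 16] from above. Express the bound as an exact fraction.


μ = E[X] = 4/13, a = 16.
Markov: P[X ≥ 16] ≤ μ/a = (4/13)/16 = 1/52.
Numerically: ≈ 0.0192.
(Since a = 16 > μ = 0.3077, the bound 1/52 is < 1 and informative.)

P[X ≥ 16] ≤ 1/52 ≈ 0.0192.


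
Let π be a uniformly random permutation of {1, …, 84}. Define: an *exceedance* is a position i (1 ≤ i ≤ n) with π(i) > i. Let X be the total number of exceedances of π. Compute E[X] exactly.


Write X = Σ_{i=1}^{84} X_i, where X_i = 1_{π(i) > i}.
For each fixed i, π(i) is uniform over {1, …, 84} (marginal of a uniform permutation), so P[π(i) > i] = (n − i)/n. Summing: Σ_{i=1}^{84} (n − i)/n = (0 + 1 + … + 83)/84 = 84(84 − 1)/(2·84) = (84 − 1)/2.
Hence E[X] = Σ_{i=1}^{84} (84 − i)/84 = 83/2 ≈ 41.500.

E[X] = 83/2 = 41.500.


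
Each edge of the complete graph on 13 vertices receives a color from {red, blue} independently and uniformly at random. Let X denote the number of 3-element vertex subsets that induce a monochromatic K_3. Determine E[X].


Let X = Σ_S X_S over the C(13, 3) = 286 subsets S of size 3, where X_S = 1 if the K_3 on S is monochromatic.
For a fixed S, the K_3 on S has C(3, 2) = 3 edges. P[all 3 edges red] = (1/2)^3, and likewise for blue, so P[monochromatic] = 2·(1/2)^3 = 2^{1 − 3} = 1/4.
By linearity of expectation: E[X] = C(13, 3) · 2^{1 − 3} = 286 · 1/4 = 143/2.
Numerically: E[X] ≈ 71.50000.

E[X] = C(13,3)·2^(1−C(3,2)) = 143/2 ≈ 71.50000.


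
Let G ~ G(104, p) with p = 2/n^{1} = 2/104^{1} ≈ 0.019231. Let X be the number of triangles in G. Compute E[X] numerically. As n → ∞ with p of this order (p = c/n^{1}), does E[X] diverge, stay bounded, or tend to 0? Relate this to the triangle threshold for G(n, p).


Number of potential triangles: C(104, 3) = 182104.
Each occurs with probability p³ ≈ (0.019231)³ ≈ 7.1119709e-06.
By linearity: E[X] = C(104, 3)·p³ ≈ 182104 · 7.1119709e-06 ≈ 1.29512.
Here α = 1, so p = 2/n is exactly at the triangle threshold p ~ 1/n. Asymptotically E[X] → c³/6 = 2³/6 = 4/3 ≈ 1.33333, a bounded constant. In this regime the triangle count is asymptotically Poisson(c³/6).

E[X] ≈ 1.29512; in regime p = Θ(1/n^{1}) E[X] stays bounded (at the triangle threshold p ~ 1/n).


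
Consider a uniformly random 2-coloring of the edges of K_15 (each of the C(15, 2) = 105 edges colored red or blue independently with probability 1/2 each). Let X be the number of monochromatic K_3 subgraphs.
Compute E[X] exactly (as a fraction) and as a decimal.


Let X = Σ_S X_S over the C(15, 3) = 455 subsets S of size 3, where X_S = 1 if the K_3 on S is monochromatic.
For a fixed S, the K_3 on S has C(3, 2) = 3 edges. P[all 3 edges red] = (1/2)^3, and likewise for blue, so P[monochromatic] = 2·(1/2)^3 = 2^{1 − 3} = 1/4.
By linearity of expectation: E[X] = C(15, 3) · 2^{1 − 3} = 455 · 1/4 = 455/4.
Numerically: E[X] ≈ 113.75000.

E[X] = C(15,3)·2^(1−C(3,2)) = 455/4 ≈ 113.75000.


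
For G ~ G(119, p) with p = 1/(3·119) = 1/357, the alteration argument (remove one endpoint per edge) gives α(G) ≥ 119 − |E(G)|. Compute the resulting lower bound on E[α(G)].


E[|E(G)|] = C(119, 2)·p = 7021 · (1/357) = 59/3.
E[α(G)] ≥ n − E[|E(G)|] = 119 − 59/3 = 298/3.
Numerically: ≈ 99.3333.
(This is only a lower bound; the true E[α(G)] may be larger.)

E[α(G)] ≥ 298/3 ≈ 99.3333.


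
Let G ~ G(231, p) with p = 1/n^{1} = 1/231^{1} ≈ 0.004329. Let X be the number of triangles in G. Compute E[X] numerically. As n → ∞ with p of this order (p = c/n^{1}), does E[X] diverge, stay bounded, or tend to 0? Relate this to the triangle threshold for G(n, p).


Number of potential triangles: C(231, 3) = 2027795.
Each occurs with probability p³ ≈ (0.004329)³ ≈ 8.1126747e-08.
By linearity: E[X] = C(231, 3)·p³ ≈ 2027795 · 8.1126747e-08 ≈ 0.16451.
Here α = 1, so p = 1/n is exactly at the triangle threshold p ~ 1/n. Asymptotically E[X] → c³/6 = 1³/6 = 1/6 ≈ 0.16667, a bounded constant. In this regime the triangle count is asymptotically Poisson(c³/6).

E[X] ≈ 0.16451; in regime p = Θ(1/n^{1}) E[X] stays bounded (at the triangle threshold p ~ 1/n).


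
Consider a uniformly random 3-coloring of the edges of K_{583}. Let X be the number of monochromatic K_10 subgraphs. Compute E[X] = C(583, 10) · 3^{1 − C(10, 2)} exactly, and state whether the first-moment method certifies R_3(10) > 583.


E[X] = C(583, 10) · 3^{1 − 45} = 1156690232601431494120 · 3^{−44} = 1156690232601431494120/984770902183611232881.
As a reduced fraction: E[X] = 1156690232601431494120/984770902183611232881 ≈ 1.175.
Is E[X] < 1? NO.
Since E[X] ≥ 1, the first-moment bound is inconclusive at n = 583; it does NOT by itself certify R_3(10) > 583.

E[X] = 1156690232601431494120/984770902183611232881 ≈ 1.175; E[X] ≥ 1; first-moment method inconclusive here.


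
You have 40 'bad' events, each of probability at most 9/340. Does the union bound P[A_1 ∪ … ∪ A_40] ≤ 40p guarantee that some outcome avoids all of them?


Union bound: P[∪_{i=1}^{40} A_i] ≤ Σ_i P[A_i] ≤ 40·p = 40·(9/340) = 18/17.
Numerically: 18/17 ≈ 1.058824.
Is 18/17 < 1? NO.
Since the bound 18/17 is ≥ 1, the union bound is uninformative here; it does NOT by itself certify existence.

40·p = 18/17 ≈ 1.058824; existence NOT certified by the union bound.


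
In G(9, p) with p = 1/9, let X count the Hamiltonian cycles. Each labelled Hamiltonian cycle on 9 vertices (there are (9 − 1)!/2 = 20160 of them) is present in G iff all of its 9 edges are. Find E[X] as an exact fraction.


K_9 has (9 − 1)!/2 = 20160 labelled Hamiltonian cycles.
For each such Hamiltonian cycle H, let X_H = 1 if all 9 edges of H are present in G. Then P[X_H = 1] = p^{9} = (1/9)^{9} = 1/387420489.
By linearity of expectation: E[X] = Σ_H E[X_H] = 20160 · p^{9} = 20160 · 1/387420489 = 2240/43046721.
Numerically: E[X] ≈ 5.204e-05.

E[X] = 20160 · (1/9)^{9} = 2240/43046721 ≈ 5.204e-05.


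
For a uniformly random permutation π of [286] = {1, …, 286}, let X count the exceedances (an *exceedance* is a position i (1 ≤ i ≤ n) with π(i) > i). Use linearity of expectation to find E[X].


Write X = Σ_{i=1}^{286} X_i, where X_i = 1_{π(i) > i}.
For each fixed i, π(i) is uniform over {1, …, 286} (marginal of a uniform permutation), so P[π(i) > i] = (n − i)/n. Summing: Σ_{i=1}^{286} (n − i)/n = (0 + 1 + … + 285)/286 = 286(286 − 1)/(2·286) = (286 − 1)/2.
Hence E[X] = Σ_{i=1}^{286} (286 − i)/286 = 285/2 ≈ 142.5000.

E[X] = 285/2 = 142.5000.


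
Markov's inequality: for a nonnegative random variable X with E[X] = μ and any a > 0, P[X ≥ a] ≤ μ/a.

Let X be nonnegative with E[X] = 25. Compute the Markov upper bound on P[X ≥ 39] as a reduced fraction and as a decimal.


μ = E[X] = 25, a = 39.
Markov: P[X ≥ 39] ≤ μ/a = (25)/39 = 25/39.
Numerically: ≈ 0.641026.
(Since a = 39 > μ = 25.000000, the bound 25/39 is < 1 and informative.)

P[X ≥ 39] ≤ 25/39 ≈ 0.641026.


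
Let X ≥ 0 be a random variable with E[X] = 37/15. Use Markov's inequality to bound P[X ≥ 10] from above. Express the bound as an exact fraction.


μ = E[X] = 37/15, a = 10.
Markov: P[X ≥ 10] ≤ μ/a = (37/15)/10 = 37/150.
Numerically: ≈ 0.246667.
(Since a = 10 > μ = 2.466667, the bound 37/150 is < 1 and informative.)

P[X ≥ 10] ≤ 37/150 ≈ 0.246667.


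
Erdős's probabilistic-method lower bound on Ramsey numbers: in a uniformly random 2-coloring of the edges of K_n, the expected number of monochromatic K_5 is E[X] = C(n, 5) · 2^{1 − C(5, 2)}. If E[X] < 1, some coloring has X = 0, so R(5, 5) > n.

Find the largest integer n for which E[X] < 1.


We need C(n, 5) · 2^{1 − 10} < 1, i.e. C(n, 5) < 2^{10 − 1} = 512.
Check values of n near the boundary:
  n = 6: C(6, 5) = 6; 6 < 512? YES
  n = 7: C(7, 5) = 21; 21 < 512? YES
  n = 8: C(8, 5) = 56; 56 < 512? YES
  n = 9: C(9, 5) = 126; 126 < 512? YES
  n = 10: C(10, 5) = 252; 252 < 512? YES
  n = 11: C(11, 5) = 462; 462 < 512? YES
  n = 12: C(12, 5) = 792; 792 < 512? NO
The largest n with C(n, 5) < 512 is n = 11 (where E[X] = 231/256 ≈ 0.902344). Hence R(5, 5) > 11, i.e. R(5, 5) ≥ 12.

Largest n = 11; hence R(5, 5) > 11.


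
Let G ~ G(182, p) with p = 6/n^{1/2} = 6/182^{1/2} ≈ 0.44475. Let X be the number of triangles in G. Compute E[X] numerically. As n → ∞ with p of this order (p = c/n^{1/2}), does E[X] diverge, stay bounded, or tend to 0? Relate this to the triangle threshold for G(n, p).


Number of potential triangles: C(182, 3) = 988260.
Each occurs with probability p³ ≈ (0.44475)³ ≈ 8.79724464e-02.
By linearity: E[X] = C(182, 3)·p³ ≈ 988260 · 8.79724464e-02 ≈ 86939.649853.
Since α = 1/2 < 1, p = c/n^{1/2} ≫ 1/n is above the triangle threshold p ~ 1/n. Asymptotically E[X] ~ (c³/6)·n^{3(1−α)} = (6³/6)·n^{1.5} → ∞; triangles are abundant w.h.p.

E[X] ≈ 86939.649853; in regime p = Θ(1/n^{1/2}) E[X] diverges (above the triangle threshold p ~ 1/n).


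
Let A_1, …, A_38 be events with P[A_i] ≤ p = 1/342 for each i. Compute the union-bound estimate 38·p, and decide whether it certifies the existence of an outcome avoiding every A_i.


Union bound: P[∪_{i=1}^{38} A_i] ≤ Σ_i P[A_i] ≤ 38·p = 38·(1/342) = 1/9.
Numerically: 1/9 ≈ 0.1111.
Is 1/9 < 1? YES.
Since P[∪ A_i] ≤ 1/9 < 1, the complement has P[∩ A_i^c] ≥ 1 − 1/9 = 8/9 > 0, so some outcome avoids every A_i.

38·p = 1/9 ≈ 0.1111; existence CERTIFIED by the union bound.


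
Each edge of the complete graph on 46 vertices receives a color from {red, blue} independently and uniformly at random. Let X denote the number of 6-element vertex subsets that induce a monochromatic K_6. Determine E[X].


Let X = Σ_S X_S over the C(46, 6) = 9366819 subsets S of size 6, where X_S = 1 if the K_6 on S is monochromatic.
For a fixed S, the K_6 on S has C(6, 2) = 15 edges. P[all 15 edges red] = (1/2)^15, and likewise for blue, so P[monochromatic] = 2·(1/2)^15 = 2^{1 − 15} = 1/16384.
By linearity of expectation: E[X] = C(46, 6) · 2^{1 − 15} = 9366819 · 1/16384 = 9366819/16384.
Numerically: E[X] ≈ 571.705.

E[X] = C(46,6)·2^(1−C(6,2)) = 9366819/16384 ≈ 571.705.


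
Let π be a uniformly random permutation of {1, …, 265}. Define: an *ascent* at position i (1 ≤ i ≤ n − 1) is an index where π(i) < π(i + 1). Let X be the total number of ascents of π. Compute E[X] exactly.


Write X = Σ X_I over i = 1, …, 264, with X_I the indicator of one ascent.
There are 264 indicators.
For each fixed i, the pair (π(i), π(i+1)) is a uniformly random ordered pair of distinct values from {1, …, 265}; by symmetry P[π(i) < π(i+1)] = 1/2.
By linearity: E[X] = 264 · (1/2) = (265 − 1) · (1/2) = 132 ≈ 132.000.

E[X] = 132 = 132.000.


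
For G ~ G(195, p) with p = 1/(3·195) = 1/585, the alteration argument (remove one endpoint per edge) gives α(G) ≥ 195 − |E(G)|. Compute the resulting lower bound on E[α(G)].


E[|E(G)|] = C(195, 2)·p = 18915 · (1/585) = 97/3.
E[α(G)] ≥ n − E[|E(G)|] = 195 − 97/3 = 488/3.
Numerically: ≈ 162.66667.
(This is only a lower bound; the true E[α(G)] may be larger.)

E[α(G)] ≥ 488/3 ≈ 162.66667.


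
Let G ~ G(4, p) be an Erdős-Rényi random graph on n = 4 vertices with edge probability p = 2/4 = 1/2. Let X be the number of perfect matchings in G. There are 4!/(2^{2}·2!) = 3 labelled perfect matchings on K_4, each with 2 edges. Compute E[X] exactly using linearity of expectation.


K_4 has 4!/(2^{2}·2!) = 3 labelled perfect matchings.
For each such perfect matching H, let X_H = 1 if all 2 edges of H are present in G. Then P[X_H = 1] = p^{2} = (1/2)^{2} = 1/4.
By linearity: E[X] = Σ_H E[X_H] = 3 · p^{2} = 3 · 1/4 = 3/4.
Numerically: E[X] ≈ 0.75.

E[X] = 3 · (1/2)^{2} = 3/4 ≈ 0.75.


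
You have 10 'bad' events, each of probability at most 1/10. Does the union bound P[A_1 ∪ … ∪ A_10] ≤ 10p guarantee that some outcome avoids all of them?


Union bound: P[∪_{i=1}^{10} A_i] ≤ Σ_i P[A_i] ≤ 10·p = 10·(1/10) = 1.
Numerically: 1 ≈ 1.000.
Is 1 < 1? NO.
Since the bound 1 is ≥ 1, the union bound is uninformative here; it does NOT by itself certify existence.

10·p = 1 ≈ 1.000; existence NOT certified by the union bound.


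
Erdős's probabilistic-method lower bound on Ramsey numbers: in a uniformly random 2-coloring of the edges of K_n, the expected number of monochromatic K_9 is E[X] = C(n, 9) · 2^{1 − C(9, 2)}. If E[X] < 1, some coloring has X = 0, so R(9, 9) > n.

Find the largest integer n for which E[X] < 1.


We need C(n, 9) · 2^{1 − 36} < 1, i.e. C(n, 9) < 2^{36 − 1} = 34359738368.
Check values of n near the boundary:
  n = 59: C(59, 9) = 12565671261; 12565671261 < 34359738368? YES
  n = 60: C(60, 9) = 14783142660; 14783142660 < 34359738368? YES
  n = 61: C(61, 9) = 17341763505; 17341763505 < 34359738368? YES
  n = 62: C(62, 9) = 20286591270; 20286591270 < 34359738368? YES
  n = 63: C(63, 9) = 23667689815; 23667689815 < 34359738368? YES
  n = 64: C(64, 9) = 27540584512; 27540584512 < 34359738368? YES
  n = 65: C(65, 9) = 31966749880; 31966749880 < 34359738368? YES
  n = 66: C(66, 9) = 37014131440; 37014131440 < 34359738368? NO
  n = 67: C(67, 9) = 42757703560; 42757703560 < 34359738368? NO
  n = 68: C(68, 9) = 49280065120; 49280065120 < 34359738368? NO
The largest n with C(n, 9) < 34359738368 is n = 65 (where E[X] = 3995843735/4294967296 ≈ 0.930). Hence R(9, 9) > 65, i.e. R(9, 9) ≥ 66.

Largest n = 65; hence R(9, 9) > 65.


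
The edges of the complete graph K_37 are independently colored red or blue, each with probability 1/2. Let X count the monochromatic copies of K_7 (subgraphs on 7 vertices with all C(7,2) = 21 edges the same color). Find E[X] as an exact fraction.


Let X = Σ_S X_S over the C(37, 7) = 10295472 subsets S of size 7, where X_S = 1 if the K_7 on S is monochromatic.
For a fixed S, the K_7 on S has C(7, 2) = 21 edges. P[all 21 edges red] = (1/2)^21, and likewise for blue, so P[monochromatic] = 2·(1/2)^21 = 2^{1 − 21} = 1/1048576.
Summing: E[X] = C(37, 7) · 2^{1 − 21} = 10295472 · 1/1048576 = 643467/65536.
Numerically: E[X] ≈ 9.81853.

E[X] = C(37,7)·2^(1−C(7,2)) = 643467/65536 ≈ 9.81853.


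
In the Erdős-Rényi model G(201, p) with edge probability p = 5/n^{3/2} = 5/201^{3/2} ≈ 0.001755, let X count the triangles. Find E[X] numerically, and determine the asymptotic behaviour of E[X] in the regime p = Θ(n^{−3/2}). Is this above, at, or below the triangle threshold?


Number of potential triangles: C(201, 3) = 1333300.
Each occurs with probability p³ ≈ (0.001755)³ ≈ 5.401666e-09.
By linearity: E[X] = C(201, 3)·p³ ≈ 1333300 · 5.401666e-09 ≈ 0.0072.
Since α = 3/2 > 1, p = c/n^{3/2} = o(1/n) is below the triangle threshold p ~ 1/n. Asymptotically E[X] ~ (c³/6)·n^{3(1−α)} = (5³/6)·n^{-1.5} → 0, so by Markov's inequality G has no triangles w.h.p.

E[X] ≈ 0.0072; in regime p = Θ(1/n^{3/2}) E[X] tends to 0 (below the triangle threshold p ~ 1/n).


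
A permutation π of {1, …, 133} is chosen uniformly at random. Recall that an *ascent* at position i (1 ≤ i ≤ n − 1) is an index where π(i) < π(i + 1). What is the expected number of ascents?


Write X = Σ X_I over i = 1, …, 132, with X_I the indicator of one ascent.
There are 132 indicators.
For each fixed i, the pair (π(i), π(i+1)) is a uniformly random ordered pair of distinct values from {1, …, 133}; by symmetry P[π(i) < π(i+1)] = 1/2.
By linearity: E[X] = 132 · (1/2) = (133 − 1) · (1/2) = 66 ≈ 66.0000.

E[X] = 66 = 66.0000.


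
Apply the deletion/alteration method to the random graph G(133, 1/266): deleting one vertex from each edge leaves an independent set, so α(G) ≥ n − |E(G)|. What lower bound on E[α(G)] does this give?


E[|E(G)|] = C(133, 2)·p = 8778 · (1/266) = 33.
E[α(G)] ≥ n − E[|E(G)|] = 133 − 33 = 100.
Numerically: ≈ 100.00000.
(This is only a lower bound; the true E[α(G)] may be larger.)

E[α(G)] ≥ 100 ≈ 100.00000.


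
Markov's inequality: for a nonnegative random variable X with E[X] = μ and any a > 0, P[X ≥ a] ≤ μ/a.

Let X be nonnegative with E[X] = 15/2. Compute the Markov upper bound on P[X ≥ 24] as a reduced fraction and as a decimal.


μ = E[X] = 15/2, a = 24.
Markov: P[X ≥ 24] ≤ μ/a = (15/2)/24 = 5/16.
Numerically: ≈ 0.3125.
(Since a = 24 > μ = 7.5000, the bound 5/16 is < 1 and informative.)

P[X ≥ 24] ≤ 5/16 ≈ 0.3125.


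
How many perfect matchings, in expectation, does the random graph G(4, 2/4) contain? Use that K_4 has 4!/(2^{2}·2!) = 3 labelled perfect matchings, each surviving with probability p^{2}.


K_4 has 4!/(2^{2}·2!) = 3 labelled perfect matchings.
For each such perfect matching H, let X_H = 1 if all 2 edges of H are present in G. Then P[X_H = 1] = p^{2} = (1/2)^{2} = 1/4.
By linearity of expectation: E[X] = Σ_H E[X_H] = 3 · p^{2} = 3 · 1/4 = 3/4.
Numerically: E[X] ≈ 0.75.

E[X] = 3 · (1/2)^{2} = 3/4 ≈ 0.75.


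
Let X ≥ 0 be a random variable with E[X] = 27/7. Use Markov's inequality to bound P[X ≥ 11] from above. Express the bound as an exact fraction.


μ = E[X] = 27/7, a = 11.
Markov: P[X ≥ 11] ≤ μ/a = (27/7)/11 = 27/77.
Numerically: ≈ 0.350649.
(Since a = 11 > μ = 3.857143, the bound 27/77 is < 1 and informative.)

P[X ≥ 11] ≤ 27/77 ≈ 0.350649.


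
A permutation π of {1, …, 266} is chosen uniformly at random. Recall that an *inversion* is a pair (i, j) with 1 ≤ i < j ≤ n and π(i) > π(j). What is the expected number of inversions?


Write X = Σ X_I over the C(266, 2) = 35245 pairs i < j, with X_I the indicator of one inversion.
There are 35245 indicators.
For each fixed pair i < j, the values π(i) and π(j) are two distinct elements of {1, …, 266} in uniformly random order; by symmetry P[π(i) > π(j)] = 1/2.
By linearity: E[X] = 35245 · (1/2) = C(266, 2) · (1/2) = 35245/2 = 35245/2 ≈ 17622.500.

E[X] = 35245/2 = 17622.500.


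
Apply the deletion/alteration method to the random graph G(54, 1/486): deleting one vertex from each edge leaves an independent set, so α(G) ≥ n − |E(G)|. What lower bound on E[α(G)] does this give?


E[|E(G)|] = C(54, 2)·p = 1431 · (1/486) = 53/18.
E[α(G)] ≥ n − E[|E(G)|] = 54 − 53/18 = 919/18.
Numerically: ≈ 51.055556.
(This is only a lower bound; the true E[α(G)] may be larger.)

E[α(G)] ≥ 919/18 ≈ 51.055556.


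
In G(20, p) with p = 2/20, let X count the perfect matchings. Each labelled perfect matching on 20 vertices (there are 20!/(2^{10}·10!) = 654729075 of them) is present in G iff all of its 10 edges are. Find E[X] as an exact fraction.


K_20 has 20!/(2^{10}·10!) = 654729075 labelled perfect matchings.
For each such perfect matching H, let X_H = 1 if all 10 edges of H are present in G. Then P[X_H = 1] = p^{10} = (1/10)^{10} = 1/10000000000.
By linearity: E[X] = Σ_H E[X_H] = 654729075 · p^{10} = 654729075 · 1/10000000000 = 26189163/400000000.
Numerically: E[X] ≈ 0.065473.

E[X] = 654729075 · (1/10)^{10} = 26189163/400000000 ≈ 0.065473.


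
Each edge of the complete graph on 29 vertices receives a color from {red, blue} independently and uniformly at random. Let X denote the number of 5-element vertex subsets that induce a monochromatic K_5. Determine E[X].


Let X = Σ_S X_S over the C(29, 5) = 118755 subsets S of size 5, where X_S = 1 if the K_5 on S is monochromatic.
For a fixed S, the K_5 on S has C(5, 2) = 10 edges. P[all 10 edges red] = (1/2)^10, and likewise for blue, so P[monochromatic] = 2·(1/2)^10 = 2^{1 − 10} = 1/512.
By linearity of expectation: E[X] = C(29, 5) · 2^{1 − 10} = 118755 · 1/512 = 118755/512.
Numerically: E[X] ≈ 231.943.

E[X] = C(29,5)·2^(1−C(5,2)) = 118755/512 ≈ 231.943.


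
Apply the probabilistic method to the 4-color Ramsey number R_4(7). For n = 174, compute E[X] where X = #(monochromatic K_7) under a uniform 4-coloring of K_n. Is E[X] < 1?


E[X] = C(174, 7) · 4^{1 − 21} = 847879782984 · 4^{−20} = 847879782984/1099511627776.
As a reduced fraction: E[X] = 105984972873/137438953472 ≈ 0.7711.
Is E[X] < 1? YES.
Since E[X] < 1, there exists a 4-coloring of K_{174} with no monochromatic K_7; hence R_4(7) > 174.

E[X] = 105984972873/137438953472 ≈ 0.7711; E[X] < 1, so R_4(7) > 174.


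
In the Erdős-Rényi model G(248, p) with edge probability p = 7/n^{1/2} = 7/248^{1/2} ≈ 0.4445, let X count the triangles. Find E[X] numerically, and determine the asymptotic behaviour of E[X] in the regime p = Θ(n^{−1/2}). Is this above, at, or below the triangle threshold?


Number of potential triangles: C(248, 3) = 2511496.
Each occurs with probability p³ ≈ (0.4445)³ ≈ 8.78246846e-02.
By linearity: E[X] = C(248, 3)·p³ ≈ 2511496 · 8.78246846e-02 ≈ 220571.344071.
Since α = 1/2 < 1, p = c/n^{1/2} ≫ 1/n is above the triangle threshold p ~ 1/n. Asymptotically E[X] ~ (c³/6)·n^{3(1−α)} = (7³/6)·n^{1.5} → ∞; triangles are abundant w.h.p.

E[X] ≈ 220571.344071; in regime p = Θ(1/n^{1/2}) E[X] diverges (above the triangle threshold p ~ 1/n).


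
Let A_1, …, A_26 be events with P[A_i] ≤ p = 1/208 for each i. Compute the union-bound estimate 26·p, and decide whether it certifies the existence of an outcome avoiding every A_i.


Union bound: P[∪_{i=1}^{26} A_i] ≤ Σ_i P[A_i] ≤ 26·p = 26·(1/208) = 1/8.
Numerically: 1/8 ≈ 0.125.
Is 1/8 < 1? YES.
Since P[∪ A_i] ≤ 1/8 < 1, the complement has P[∩ A_i^c] ≥ 1 − 1/8 = 7/8 > 0, so some outcome avoids every A_i.

26·p = 1/8 ≈ 0.125; existence CERTIFIED by the union bound.


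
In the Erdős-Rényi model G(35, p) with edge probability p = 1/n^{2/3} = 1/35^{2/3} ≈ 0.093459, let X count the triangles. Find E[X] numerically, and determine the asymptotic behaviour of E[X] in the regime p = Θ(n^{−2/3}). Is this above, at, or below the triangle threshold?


Number of potential triangles: C(35, 3) = 6545.
Each occurs with probability p³ ≈ (0.093459)³ ≈ 8.1632653e-04.
By linearity: E[X] = C(35, 3)·p³ ≈ 6545 · 8.1632653e-04 ≈ 5.34286.
Since α = 2/3 < 1, p = c/n^{2/3} ≫ 1/n is above the triangle threshold p ~ 1/n. Asymptotically E[X] ~ (c³/6)·n^{3(1−α)} = (1³/6)·n^{1} → ∞; triangles are abundant w.h.p.

E[X] ≈ 5.34286; in regime p = Θ(1/n^{2/3}) E[X] diverges (above the triangle threshold p ~ 1/n).


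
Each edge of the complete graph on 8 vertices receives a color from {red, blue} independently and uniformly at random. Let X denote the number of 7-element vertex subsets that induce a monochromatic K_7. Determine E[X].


Let X = Σ_S X_S over the C(8, 7) = 8 subsets S of size 7, where X_S = 1 if the K_7 on S is monochromatic.
For a fixed S, the K_7 on S has C(7, 2) = 21 edges. P[all 21 edges red] = (1/2)^21, and likewise for blue, so P[monochromatic] = 2·(1/2)^21 = 2^{1 − 21} = 1/1048576.
By linearity: E[X] = C(8, 7) · 2^{1 − 21} = 8 · 1/1048576 = 1/131072.
Numerically: E[X] ≈ 0.000008.

E[X] = C(8,7)·2^(1−C(7,2)) = 1/131072 ≈ 0.000008.


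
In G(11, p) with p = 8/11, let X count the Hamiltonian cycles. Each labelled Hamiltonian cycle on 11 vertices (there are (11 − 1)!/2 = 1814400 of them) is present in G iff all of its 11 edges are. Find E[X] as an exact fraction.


K_11 has (11 − 1)!/2 = 1814400 labelled Hamiltonian cycles.
For each such Hamiltonian cycle H, let X_H = 1 if all 11 edges of H are present in G. Then P[X_H = 1] = p^{11} = (8/11)^{11} = 8589934592/285311670611.
By linearity: E[X] = Σ_H E[X_H] = 1814400 · p^{11} = 1814400 · 8589934592/285311670611 = 15585577323724800/285311670611.
Numerically: E[X] ≈ 5.463e+04.

E[X] = 1814400 · (8/11)^{11} = 15585577323724800/285311670611 ≈ 5.463e+04.
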